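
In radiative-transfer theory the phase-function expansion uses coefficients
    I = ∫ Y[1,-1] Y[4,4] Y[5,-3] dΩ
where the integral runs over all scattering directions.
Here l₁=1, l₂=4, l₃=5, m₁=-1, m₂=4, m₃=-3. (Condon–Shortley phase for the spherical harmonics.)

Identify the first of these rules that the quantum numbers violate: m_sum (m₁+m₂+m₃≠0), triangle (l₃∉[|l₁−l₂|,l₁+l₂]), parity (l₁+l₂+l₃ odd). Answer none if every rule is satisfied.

Σmᵢ = 0  ✓
l₃∈[|l₁−l₂|,l₁+l₂]=[3,5], have l₃=5  ✓
Σlᵢ = 10 ⇒ even  ✓

none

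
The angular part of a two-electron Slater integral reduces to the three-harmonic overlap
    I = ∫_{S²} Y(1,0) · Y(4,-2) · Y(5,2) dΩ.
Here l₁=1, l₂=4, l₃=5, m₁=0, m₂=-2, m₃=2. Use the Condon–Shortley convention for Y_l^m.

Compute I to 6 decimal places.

Rules hold: Σm=0, L=10 even, 3≤5≤5.
N = 3·9·11 = 297
Δ = 0!·2!·8!/11! = 1/495
Racah Σ t=0..0: t=0:+1/576 = 1/576
⇒ 3j(1 4 5; 0 0 0)² = 5/99, sgn -1
Racah Σ t=0..0: t=0:+1/1440 = 1/1440
⇒ 3j(1 4 5; 0 -2 2)² = 7/165, sgn -1
4πI² = N·(3j₀)²·(3jₘ)² = 7/11
I = +1·√(0.636364/4π) = 0.22503380

0.225034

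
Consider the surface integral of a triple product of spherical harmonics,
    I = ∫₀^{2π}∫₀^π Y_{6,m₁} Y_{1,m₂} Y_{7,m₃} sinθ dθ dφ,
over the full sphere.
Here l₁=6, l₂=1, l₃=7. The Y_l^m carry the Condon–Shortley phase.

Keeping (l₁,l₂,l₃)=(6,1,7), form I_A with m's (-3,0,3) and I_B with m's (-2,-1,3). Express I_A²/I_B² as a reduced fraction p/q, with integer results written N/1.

Same 6,1,7: normalisation and zero-m 3j drop out of the ratio.
A: Δ: 0! 12! 2! / 15! → 1/1365; sum: t=0:+1/2177280 = 1/2177280; 3j²(6 1 7; -3 0 3) = Δ·Π!·Σ² = 8/273  (sign +1)
B: Δ: 0! 12! 2! / 15! → 1/1365; sum: t=0:+1/1935360 = 1/1935360; 3j²(6 1 7; -2 -1 3) = Δ·Π!·Σ² = 3/91  (sign +1)
I_A²/I_B² = (8/273)/(3/91) = 8/9

8/9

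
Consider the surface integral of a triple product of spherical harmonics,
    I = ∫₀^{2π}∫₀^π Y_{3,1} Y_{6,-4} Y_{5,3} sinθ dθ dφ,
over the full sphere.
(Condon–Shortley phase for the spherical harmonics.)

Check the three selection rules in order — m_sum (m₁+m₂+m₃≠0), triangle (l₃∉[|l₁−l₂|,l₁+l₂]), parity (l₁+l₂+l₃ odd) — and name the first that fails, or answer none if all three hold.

none

azimuthal sum: 1 − 4 + 3 = 0  ✓
3 ≤ 5 ≤ 9 (triangle on l)  ✓
L = 3 + 6 + 5 = 14 (even)  ✓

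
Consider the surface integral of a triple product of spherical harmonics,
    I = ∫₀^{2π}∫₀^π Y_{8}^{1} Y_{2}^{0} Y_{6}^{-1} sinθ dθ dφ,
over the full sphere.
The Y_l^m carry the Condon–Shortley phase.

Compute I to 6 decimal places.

-0.233332

Checks pass: Σm=0; 16 even; l₃=6∈[6,10].
(2·8+1)(2·2+1)(2·6+1) = 1105
Δ: 4! 12! 0! / 17! → 1/30940
sum: t=2:+1/2073600 = 1/2073600
3j²(8 2 6; 0 0 0) = Δ·Π!·Σ² = 28/1105  (sign +1)
sum: t=2:+1/2419200 = 1/2419200
3j²(8 2 6; 1 0 -1) = Δ·Π!·Σ² = 27/1105  (sign -1)
combine: 4πI² = 1105·28/1105·27/1105 = 756/1105
take √, sign -1: I = -0.23333228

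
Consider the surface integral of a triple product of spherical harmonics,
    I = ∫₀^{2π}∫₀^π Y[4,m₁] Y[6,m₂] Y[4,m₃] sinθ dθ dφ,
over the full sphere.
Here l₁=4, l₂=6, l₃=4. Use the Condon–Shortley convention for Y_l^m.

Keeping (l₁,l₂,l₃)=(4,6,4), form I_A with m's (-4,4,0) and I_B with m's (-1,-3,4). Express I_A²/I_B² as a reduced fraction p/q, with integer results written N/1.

3/2

Same 4,6,4: normalisation and zero-m 3j drop out of the ratio.
A: Δ: 6! 2! 6! / 15! → 1/1261260; sum: t=6:+1/69120 = 1/69120; 3j²(4 6 4; -4 4 0) = Δ·Π!·Σ² = 4/143  (sign +1)
B: Δ: 6! 2! 6! / 15! → 1/1261260; sum: t=3:−1/51840 = -1/51840; 3j²(4 6 4; -1 -3 4) = Δ·Π!·Σ² = 8/429  (sign -1)
I_A²/I_B² = (4/143)/(8/429) = 3/2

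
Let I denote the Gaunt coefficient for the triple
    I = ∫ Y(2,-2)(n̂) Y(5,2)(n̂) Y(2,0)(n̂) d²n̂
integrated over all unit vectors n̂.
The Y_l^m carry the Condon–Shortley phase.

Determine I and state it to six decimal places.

0.000000

l₃=2 ∉ [3,7] — triangle fails ⇒ I = 0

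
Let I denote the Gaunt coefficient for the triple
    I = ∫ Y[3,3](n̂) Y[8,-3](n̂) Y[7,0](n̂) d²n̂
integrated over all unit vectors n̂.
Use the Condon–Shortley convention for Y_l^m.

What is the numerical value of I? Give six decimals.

m-sum 0 ✓  L=18 even ✓  5≤7≤11 ✓
Π(2lᵢ+1) = 7×17×15 = 1785
triangle coeff Δ(3,8,7) = 1/5290740
Σ_t [1,3]: t=1:−1/7257600 t=2:+1/2073600 t=3:−1/7257600 = 1/4838400
(3j)²=252/20995 [(3 8 7; 0 0 0)], sign=-1
Σ_t [0,0]: t=0:+1/29030400 = 1/29030400
(3j)²=165/8398 [(3 8 7; 3 -3 0)], sign=-1
⇒ 4πI² = 436590/1037153
I = (+1)√(436590/1037153/(4π)) = 0.18302506

0.183025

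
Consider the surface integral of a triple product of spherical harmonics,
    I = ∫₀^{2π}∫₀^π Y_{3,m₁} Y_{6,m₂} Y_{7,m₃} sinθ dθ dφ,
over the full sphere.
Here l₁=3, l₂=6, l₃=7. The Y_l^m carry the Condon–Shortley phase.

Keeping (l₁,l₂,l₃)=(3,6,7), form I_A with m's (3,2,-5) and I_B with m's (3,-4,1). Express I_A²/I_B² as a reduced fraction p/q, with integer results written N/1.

l's match ⇒ only the (l;m) 3-j factors differ between A and B.
A: triangle coeff Δ(3,6,7) = 1/2042040; Σ_t [0,0]: t=0:+1/3870720 = 1/3870720; (3j)²=135/6188 [(3 6 7; 3 2 -5)], sign=+1
B: triangle coeff Δ(3,6,7) = 1/2042040; Σ_t [0,0]: t=0:+1/3870720 = 1/3870720; (3j)²=675/136136 [(3 6 7; 3 -4 1)], sign=+1
I_A²/I_B² = (135/6188)/(675/136136) = 22/5

22/5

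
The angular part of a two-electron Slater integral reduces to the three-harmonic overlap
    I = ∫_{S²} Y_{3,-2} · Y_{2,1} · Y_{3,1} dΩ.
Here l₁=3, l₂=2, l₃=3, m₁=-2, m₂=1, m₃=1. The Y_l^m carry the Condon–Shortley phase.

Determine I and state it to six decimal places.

0.162868

Checks pass: Σm=0; 8 even; l₃=3∈[1,5].
(2·3+1)(2·2+1)(2·3+1) = 245
Δ: 2! 4! 2! / 9! → 1/3780
sum: t=0:+1/24 t=1:−1/4 t=2:+1/24 = -1/6
3j²(3 2 3; 0 0 0) = Δ·Π!·Σ² = 4/105  (sign +1)
sum: t=1:−1/48 t=2:+1/12 = 1/16
3j²(3 2 3; -2 1 1) = Δ·Π!·Σ² = 1/28  (sign +1)
combine: 4πI² = 245·4/105·1/28 = 1/3
take √, sign +1: I = 0.16286750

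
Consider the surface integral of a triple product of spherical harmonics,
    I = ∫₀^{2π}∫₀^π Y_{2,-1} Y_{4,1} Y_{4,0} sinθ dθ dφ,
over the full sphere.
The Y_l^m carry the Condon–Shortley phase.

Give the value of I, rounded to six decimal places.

-0.044869

Rules hold: Σm=0, L=10 even, 2≤4≤6.
N = 5·9·9 = 405
Δ = 2!·2!·6!/11! = 1/13860
Racah Σ t=0..2: t=0:+1/192 t=1:−1/36 t=2:+1/192 = -5/288
⇒ 3j(2 4 4; 0 0 0)² = 20/693, sgn -1
Racah Σ t=1..2: t=1:−1/96 t=2:+1/72 = 1/288
⇒ 3j(2 4 4; -1 1 0)² = 1/462, sgn +1
4πI² = N·(3j₀)²·(3jₘ)² = 150/5929
I = -1·√(0.0252994/4π) = -0.04486937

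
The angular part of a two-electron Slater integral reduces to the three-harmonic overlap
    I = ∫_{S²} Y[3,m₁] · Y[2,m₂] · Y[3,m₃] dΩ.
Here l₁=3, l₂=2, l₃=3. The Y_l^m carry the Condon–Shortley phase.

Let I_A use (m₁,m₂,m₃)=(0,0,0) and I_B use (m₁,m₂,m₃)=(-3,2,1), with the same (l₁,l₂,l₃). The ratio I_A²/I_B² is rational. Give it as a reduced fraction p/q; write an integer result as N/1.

l's match ⇒ only the (l;m) 3-j factors differ between A and B.
A: triangle coeff Δ(3,2,3) = 1/3780; Σ_t [0,2]: t=0:+1/24 t=1:−1/4 t=2:+1/24 = -1/6; (3j)²=4/105 [(3 2 3; 0 0 0)], sign=+1
B: triangle coeff Δ(3,2,3) = 1/3780; Σ_t [2,2]: t=2:+1/96 = 1/96; (3j)²=1/42 [(3 2 3; -3 2 1)], sign=+1
I_A²/I_B² = (4/105)/(1/42) = 8/5

8/5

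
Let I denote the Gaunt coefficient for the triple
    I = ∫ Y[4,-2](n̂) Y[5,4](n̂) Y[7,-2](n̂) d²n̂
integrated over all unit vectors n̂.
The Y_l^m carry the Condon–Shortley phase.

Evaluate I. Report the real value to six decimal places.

-0.139414

Checks pass: Σm=0; 16 even; l₃=7∈[1,9].
(2·4+1)(2·5+1)(2·7+1) = 1485
Δ: 2! 6! 8! / 17! → 1/6126120
sum: t=0:+1/69120 t=1:−1/20736 t=2:+1/69120 = -1/51840
3j²(4 5 7; 0 0 0) = Δ·Π!·Σ² = 280/21879  (sign +1)
sum: t=1:−1/4838400 t=2:+1/483840 = 1/537600
3j²(4 5 7; -2 4 -2) = Δ·Π!·Σ² = 2187/170170  (sign -1)
combine: 4πI² = 1485·280/21879·2187/170170 = 131220/537251
take √, sign -1: I = -0.13941403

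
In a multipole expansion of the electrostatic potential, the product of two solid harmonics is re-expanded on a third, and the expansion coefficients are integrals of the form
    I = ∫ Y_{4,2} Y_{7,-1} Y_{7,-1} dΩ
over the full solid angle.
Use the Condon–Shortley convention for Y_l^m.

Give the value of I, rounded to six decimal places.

0.131408

m-sum 0 ✓  L=18 even ✓  3≤7≤11 ✓
Π(2lᵢ+1) = 9×15×15 = 2025
triangle coeff Δ(4,7,7) = 1/58198140
Σ_t [0,4]: t=0:+1/17418240 t=1:−1/622080 t=2:+1/230400 t=3:−1/622080 t=4:+1/17418240 = 1/806400
(3j)²=2268/230945 [(4 7 7; 0 0 0)], sign=-1
Σ_t [0,2]: t=0:+1/1658880 t=1:−1/518400 t=2:+1/1658880 = -1/1382400
(3j)²=504/46189 [(4 7 7; 2 -1 -1)], sign=-1
⇒ 4πI² = 462944160/2133423721
I = (+1)√(462944160/2133423721/(4π)) = 0.13140770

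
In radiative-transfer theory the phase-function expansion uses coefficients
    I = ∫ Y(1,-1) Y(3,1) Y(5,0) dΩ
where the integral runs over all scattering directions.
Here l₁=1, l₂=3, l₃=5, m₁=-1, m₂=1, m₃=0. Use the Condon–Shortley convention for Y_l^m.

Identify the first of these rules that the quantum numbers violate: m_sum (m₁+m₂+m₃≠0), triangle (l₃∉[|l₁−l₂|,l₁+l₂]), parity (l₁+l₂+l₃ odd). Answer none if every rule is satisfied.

azimuthal sum: -1 + 1 + 0 = 0  ✓
2 ≤ 5 ≤ 4 (triangle on l)  ✗
L = 1 + 3 + 5 = 9 (odd)

triangle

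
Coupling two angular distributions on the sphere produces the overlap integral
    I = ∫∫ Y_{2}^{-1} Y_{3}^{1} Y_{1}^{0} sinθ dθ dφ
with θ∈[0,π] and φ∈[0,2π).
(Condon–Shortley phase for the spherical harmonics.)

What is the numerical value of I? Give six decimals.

-0.233597

Checks pass: Σm=0; 6 even; l₃=1∈[1,5].
(2·2+1)(2·3+1)(2·1+1) = 105
Δ: 4! 0! 2! / 7! → 1/105
sum: t=2:+1/4 = 1/4
3j²(2 3 1; 0 0 0) = Δ·Π!·Σ² = 3/35  (sign -1)
sum: t=3:−1/6 = -1/6
3j²(2 3 1; -1 1 0) = Δ·Π!·Σ² = 8/105  (sign +1)
combine: 4πI² = 105·3/35·8/105 = 24/35
take √, sign -1: I = -0.23359668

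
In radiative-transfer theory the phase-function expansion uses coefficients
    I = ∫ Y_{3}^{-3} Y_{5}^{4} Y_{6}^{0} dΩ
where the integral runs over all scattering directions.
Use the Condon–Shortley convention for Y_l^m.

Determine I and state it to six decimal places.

0.000000

Σmᵢ = 1 ≠ 0, so the φ-integral vanishes; I = 0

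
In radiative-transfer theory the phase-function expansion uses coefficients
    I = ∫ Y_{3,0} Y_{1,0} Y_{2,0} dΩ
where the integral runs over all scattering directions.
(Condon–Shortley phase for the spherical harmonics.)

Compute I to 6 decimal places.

Checks pass: Σm=0; 6 even; l₃=2∈[2,4].
(2·3+1)(2·1+1)(2·2+1) = 105
Δ: 2! 4! 0! / 7! → 1/105
sum: t=1:−1/4 = -1/4
3j²(3 1 2; 0 0 0) = Δ·Π!·Σ² = 3/35  (sign -1)
(m-triple is (0,0,0) — same symbol as above.)
combine: 4πI² = 105·3/35·3/35 = 27/35
take √, sign +1: I = 0.24776670

0.247767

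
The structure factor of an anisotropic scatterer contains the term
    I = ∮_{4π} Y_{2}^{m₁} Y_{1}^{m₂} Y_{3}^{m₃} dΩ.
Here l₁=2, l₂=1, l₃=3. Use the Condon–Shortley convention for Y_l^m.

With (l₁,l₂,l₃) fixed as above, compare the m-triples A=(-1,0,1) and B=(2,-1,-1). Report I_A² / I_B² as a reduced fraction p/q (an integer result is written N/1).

8/1

Shared (l₁,l₂,l₃)=(2,1,3): N and (l;000)² cancel in I_A²/I_B².
A: Δ = 0!·4!·2!/7! = 1/105; Racah Σ t=0..0: t=0:+1/6 = 1/6; ⇒ 3j(2 1 3; -1 0 1)² = 8/105, sgn +1
B: Δ = 0!·4!·2!/7! = 1/105; Racah Σ t=0..0: t=0:+1/48 = 1/48; ⇒ 3j(2 1 3; 2 -1 -1)² = 1/105, sgn +1
I_A²/I_B² = (8/105)/(1/105) = 8/1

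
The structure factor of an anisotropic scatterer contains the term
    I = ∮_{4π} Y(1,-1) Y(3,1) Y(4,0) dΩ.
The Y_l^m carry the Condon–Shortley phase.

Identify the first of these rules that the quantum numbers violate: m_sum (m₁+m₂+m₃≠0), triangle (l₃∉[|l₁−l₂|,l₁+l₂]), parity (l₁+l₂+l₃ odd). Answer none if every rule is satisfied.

none

azimuthal sum: -1 + 1 + 0 = 0  ✓
2 ≤ 4 ≤ 4 (triangle on l)  ✓
L = 1 + 3 + 4 = 8 (even)  ✓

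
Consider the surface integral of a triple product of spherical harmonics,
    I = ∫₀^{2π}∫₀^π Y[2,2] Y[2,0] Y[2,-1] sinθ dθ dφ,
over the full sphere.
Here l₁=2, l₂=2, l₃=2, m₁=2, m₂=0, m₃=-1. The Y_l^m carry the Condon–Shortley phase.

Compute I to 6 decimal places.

Σmᵢ = 1 ≠ 0, so the φ-integral vanishes; I = 0

0.000000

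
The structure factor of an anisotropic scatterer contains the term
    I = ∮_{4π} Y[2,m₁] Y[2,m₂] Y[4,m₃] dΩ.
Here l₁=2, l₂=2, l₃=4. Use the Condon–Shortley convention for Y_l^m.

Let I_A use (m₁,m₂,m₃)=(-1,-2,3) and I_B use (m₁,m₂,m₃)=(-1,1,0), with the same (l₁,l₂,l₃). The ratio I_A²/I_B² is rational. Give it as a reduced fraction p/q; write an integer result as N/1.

35/16

Same 2,2,4: normalisation and zero-m 3j drop out of the ratio.
A: Δ: 0! 4! 4! / 9! → 1/630; sum: t=0:+1/144 = 1/144; 3j²(2 2 4; -1 -2 3) = Δ·Π!·Σ² = 1/18  (sign -1)
B: Δ: 0! 4! 4! / 9! → 1/630; sum: t=0:+1/36 = 1/36; 3j²(2 2 4; -1 1 0) = Δ·Π!·Σ² = 8/315  (sign +1)
I_A²/I_B² = (1/18)/(8/315) = 35/16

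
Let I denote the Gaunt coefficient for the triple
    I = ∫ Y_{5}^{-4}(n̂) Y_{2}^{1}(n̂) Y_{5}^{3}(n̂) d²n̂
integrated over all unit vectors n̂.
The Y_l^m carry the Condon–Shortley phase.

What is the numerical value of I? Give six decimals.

m-sum 0 ✓  L=12 even ✓  3≤5≤7 ✓
Π(2lᵢ+1) = 11×5×11 = 605
triangle coeff Δ(5,2,5) = 1/38610
Σ_t [0,2]: t=0:+1/2880 t=1:−1/576 t=2:+1/2880 = -1/960
(3j)²=10/429 [(5 2 5; 0 0 0)], sign=+1
Σ_t [1,2]: t=1:−1/80640 t=2:+1/10080 = 1/11520
(3j)²=49/1430 [(5 2 5; -4 1 3)], sign=+1
⇒ 4πI² = 245/507
I = (+1)√(245/507/(4π)) = 0.19609844

0.196098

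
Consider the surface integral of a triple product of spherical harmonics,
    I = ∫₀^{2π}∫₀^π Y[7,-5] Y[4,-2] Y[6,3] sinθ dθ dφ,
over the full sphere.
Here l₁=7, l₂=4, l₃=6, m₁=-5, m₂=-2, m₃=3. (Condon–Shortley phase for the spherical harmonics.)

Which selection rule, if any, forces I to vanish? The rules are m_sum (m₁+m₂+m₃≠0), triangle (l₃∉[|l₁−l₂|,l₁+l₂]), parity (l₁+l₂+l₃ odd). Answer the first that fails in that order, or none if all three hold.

m_sum

azimuthal sum: -5 − 2 + 3 = -4  ✗
3 ≤ 6 ≤ 11 (triangle on l)
L = 7 + 4 + 6 = 17 (odd)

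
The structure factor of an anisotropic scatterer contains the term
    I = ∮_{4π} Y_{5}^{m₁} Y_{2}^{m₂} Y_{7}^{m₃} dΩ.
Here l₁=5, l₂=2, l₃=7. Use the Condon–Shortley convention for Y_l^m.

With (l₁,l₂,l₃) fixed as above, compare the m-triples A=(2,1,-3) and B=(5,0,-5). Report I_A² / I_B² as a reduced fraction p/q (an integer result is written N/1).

80/11

Shared (l₁,l₂,l₃)=(5,2,7): N and (l;000)² cancel in I_A²/I_B².
A: Δ = 0!·10!·4!/15! = 1/15015; Racah Σ t=0..0: t=0:+1/181440 = 1/181440; ⇒ 3j(5 2 7; 2 1 -3)² = 32/1001, sgn +1
B: Δ = 0!·10!·4!/15! = 1/15015; Racah Σ t=0..0: t=0:+1/14515200 = 1/14515200; ⇒ 3j(5 2 7; 5 0 -5)² = 2/455, sgn +1
I_A²/I_B² = (32/1001)/(2/455) = 80/11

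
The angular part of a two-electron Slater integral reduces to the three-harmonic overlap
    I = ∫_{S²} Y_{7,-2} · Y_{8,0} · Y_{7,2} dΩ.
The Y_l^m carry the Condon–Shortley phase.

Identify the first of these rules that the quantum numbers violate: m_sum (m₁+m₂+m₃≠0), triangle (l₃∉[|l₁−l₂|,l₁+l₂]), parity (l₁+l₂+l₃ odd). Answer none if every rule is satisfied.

azimuthal sum: -2 + 0 + 2 = 0  ✓
1 ≤ 7 ≤ 15 (triangle on l)  ✓
L = 7 + 8 + 7 = 22 (even)  ✓

none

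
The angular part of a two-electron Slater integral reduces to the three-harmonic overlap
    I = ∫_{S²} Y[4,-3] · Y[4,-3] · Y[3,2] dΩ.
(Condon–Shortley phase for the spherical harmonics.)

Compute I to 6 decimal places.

Σmᵢ = -4 ≠ 0, so the φ-integral vanishes; I = 0

0.000000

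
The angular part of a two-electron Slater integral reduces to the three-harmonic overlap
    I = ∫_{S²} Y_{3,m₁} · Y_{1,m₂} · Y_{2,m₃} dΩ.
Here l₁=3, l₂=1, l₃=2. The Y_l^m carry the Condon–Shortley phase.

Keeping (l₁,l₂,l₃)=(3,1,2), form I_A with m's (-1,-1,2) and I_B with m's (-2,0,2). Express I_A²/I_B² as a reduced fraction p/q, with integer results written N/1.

Shared (l₁,l₂,l₃)=(3,1,2): N and (l;000)² cancel in I_A²/I_B².
A: Δ = 2!·4!·0!/7! = 1/105; Racah Σ t=0..0: t=0:+1/48 = 1/48; ⇒ 3j(3 1 2; -1 -1 2)² = 1/105, sgn +1
B: Δ = 2!·4!·0!/7! = 1/105; Racah Σ t=1..1: t=1:−1/24 = -1/24; ⇒ 3j(3 1 2; -2 0 2)² = 1/21, sgn -1
I_A²/I_B² = (1/105)/(1/21) = 1/5

1/5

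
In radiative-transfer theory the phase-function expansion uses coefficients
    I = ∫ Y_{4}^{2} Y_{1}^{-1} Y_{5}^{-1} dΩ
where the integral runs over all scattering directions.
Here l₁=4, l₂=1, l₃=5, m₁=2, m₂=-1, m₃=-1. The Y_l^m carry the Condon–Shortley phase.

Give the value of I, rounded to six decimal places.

m-sum 0 ✓  L=10 even ✓  3≤5≤5 ✓
Π(2lᵢ+1) = 9×3×11 = 297
triangle coeff Δ(4,1,5) = 1/495
Σ_t [0,0]: t=0:+1/576 = 1/576
(3j)²=5/99 [(4 1 5; 0 0 0)], sign=-1
Σ_t [0,0]: t=0:+1/2880 = 1/2880
(3j)²=2/165 [(4 1 5; 2 -1 -1)], sign=+1
⇒ 4πI² = 2/11
I = (-1)√(2/11/(4π)) = -0.12028562

-0.120286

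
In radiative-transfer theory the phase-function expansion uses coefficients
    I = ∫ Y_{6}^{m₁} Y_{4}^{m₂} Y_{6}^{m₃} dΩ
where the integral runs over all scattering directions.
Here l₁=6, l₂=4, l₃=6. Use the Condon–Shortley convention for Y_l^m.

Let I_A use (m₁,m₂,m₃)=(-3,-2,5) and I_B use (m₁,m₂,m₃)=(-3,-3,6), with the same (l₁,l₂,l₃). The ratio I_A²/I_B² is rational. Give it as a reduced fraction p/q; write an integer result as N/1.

32/21

Same 6,4,6: normalisation and zero-m 3j drop out of the ratio.
A: Δ: 4! 8! 4! / 17! → 1/15315300; sum: t=1:−1/1451520 t=2:+1/483840 = 1/725760; 3j²(6 4 6; -3 -2 5) = Δ·Π!·Σ² = 24/1547  (sign -1)
B: Δ: 4! 8! 4! / 17! → 1/15315300; sum: t=1:−1/5806080 = -1/5806080; 3j²(6 4 6; -3 -3 6) = Δ·Π!·Σ² = 9/884  (sign -1)
I_A²/I_B² = (24/1547)/(9/884) = 32/21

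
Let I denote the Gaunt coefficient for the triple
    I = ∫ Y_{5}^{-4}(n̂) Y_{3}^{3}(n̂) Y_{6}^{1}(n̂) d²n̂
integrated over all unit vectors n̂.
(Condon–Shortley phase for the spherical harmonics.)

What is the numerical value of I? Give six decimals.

0.072068

Rules hold: Σm=0, L=14 even, 2≤6≤8.
N = 11·7·13 = 1001
Δ = 2!·8!·4!/15! = 1/675675
Racah Σ t=0..2: t=0:+1/8640 t=1:−1/2304 t=2:+1/8640 = -7/34560
⇒ 3j(5 3 6; 0 0 0)² = 7/429, sgn -1
Racah Σ t=2..2: t=2:+1/241920 = 1/241920
⇒ 3j(5 3 6; -4 3 1)² = 4/1001, sgn -1
4πI² = N·(3j₀)²·(3jₘ)² = 28/429
I = +1·√(0.0652681/4π) = 0.07206849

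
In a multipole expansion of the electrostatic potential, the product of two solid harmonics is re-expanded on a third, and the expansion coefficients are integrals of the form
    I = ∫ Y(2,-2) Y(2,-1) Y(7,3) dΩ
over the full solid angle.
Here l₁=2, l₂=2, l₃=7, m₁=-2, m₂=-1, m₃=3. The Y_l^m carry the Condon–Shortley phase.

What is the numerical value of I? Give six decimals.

0.000000

triangle: need 0≤l₃≤4, have 7; I=0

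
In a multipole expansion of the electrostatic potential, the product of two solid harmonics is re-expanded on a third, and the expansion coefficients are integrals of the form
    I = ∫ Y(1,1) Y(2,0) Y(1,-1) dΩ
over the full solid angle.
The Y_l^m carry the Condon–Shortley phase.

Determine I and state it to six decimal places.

Checks pass: Σm=0; 4 even; l₃=1∈[1,3].
(2·1+1)(2·2+1)(2·1+1) = 45
Δ: 2! 0! 2! / 5! → 1/30
sum: t=1:−1/1 = -1/1
3j²(1 2 1; 0 0 0) = Δ·Π!·Σ² = 2/15  (sign +1)
sum: t=0:+1/4 = 1/4
3j²(1 2 1; 1 0 -1) = Δ·Π!·Σ² = 1/30  (sign +1)
combine: 4πI² = 45·2/15·1/30 = 1/5
take √, sign +1: I = 0.12615663

0.126157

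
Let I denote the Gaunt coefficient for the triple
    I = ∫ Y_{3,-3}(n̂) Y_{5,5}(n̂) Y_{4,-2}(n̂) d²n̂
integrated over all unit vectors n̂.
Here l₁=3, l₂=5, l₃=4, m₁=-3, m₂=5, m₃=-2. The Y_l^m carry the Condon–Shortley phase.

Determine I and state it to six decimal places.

m-sum 0 ✓  L=12 even ✓  2≤4≤8 ✓
Π(2lᵢ+1) = 7×11×9 = 693
triangle coeff Δ(3,5,4) = 1/180180
Σ_t [1,3]: t=1:−1/576 t=2:+1/144 t=3:−1/576 = 1/288
(3j)²=20/1001 [(3 5 4; 0 0 0)], sign=+1
Σ_t [4,4]: t=4:+1/34560 = 1/34560
(3j)²=5/286 [(3 5 4; -3 5 -2)], sign=+1
⇒ 4πI² = 450/1859
I = (+1)√(450/1859/(4π)) = 0.13879110

0.138791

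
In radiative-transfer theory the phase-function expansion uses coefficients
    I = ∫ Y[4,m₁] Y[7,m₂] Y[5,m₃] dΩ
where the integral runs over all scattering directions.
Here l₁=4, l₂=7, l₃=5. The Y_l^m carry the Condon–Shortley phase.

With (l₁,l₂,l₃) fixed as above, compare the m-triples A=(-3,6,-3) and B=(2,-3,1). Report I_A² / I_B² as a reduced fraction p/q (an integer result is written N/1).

275/78

l's match ⇒ only the (l;m) 3-j factors differ between A and B.
A: triangle coeff Δ(4,7,5) = 1/6126120; Σ_t [5,6]: t=5:−1/9676800 t=6:+1/3628800 = 1/5806080; (3j)²=5/408 [(4 7 5; -3 6 -3)], sign=+1
B: triangle coeff Δ(4,7,5) = 1/6126120; Σ_t [0,2]: t=0:+1/829440 t=1:−1/86400 t=2:+1/138240 = -13/4147200; (3j)²=13/3740 [(4 7 5; 2 -3 1)], sign=-1
I_A²/I_B² = (5/408)/(13/3740) = 275/78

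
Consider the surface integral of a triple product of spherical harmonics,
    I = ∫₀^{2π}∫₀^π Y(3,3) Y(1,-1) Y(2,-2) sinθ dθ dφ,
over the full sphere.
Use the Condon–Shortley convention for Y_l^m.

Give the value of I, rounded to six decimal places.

Rules hold: Σm=0, L=6 even, 2≤2≤4.
N = 7·3·5 = 105
Δ = 2!·4!·0!/7! = 1/105
Racah Σ t=1..1: t=1:−1/4 = -1/4
⇒ 3j(3 1 2; 0 0 0)² = 3/35, sgn -1
Racah Σ t=0..0: t=0:+1/48 = 1/48
⇒ 3j(3 1 2; 3 -1 -2)² = 1/7, sgn +1
4πI² = N·(3j₀)²·(3jₘ)² = 9/7
I = -1·√(1.28571/4π) = -0.31986543

-0.319865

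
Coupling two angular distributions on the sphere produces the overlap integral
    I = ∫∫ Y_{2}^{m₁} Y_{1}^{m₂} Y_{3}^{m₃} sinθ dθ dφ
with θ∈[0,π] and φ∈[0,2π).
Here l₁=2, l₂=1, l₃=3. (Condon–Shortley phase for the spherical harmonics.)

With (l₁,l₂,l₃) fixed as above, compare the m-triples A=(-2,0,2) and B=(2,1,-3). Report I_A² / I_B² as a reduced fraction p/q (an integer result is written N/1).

Shared (l₁,l₂,l₃)=(2,1,3): N and (l;000)² cancel in I_A²/I_B².
A: Δ = 0!·4!·2!/7! = 1/105; Racah Σ t=0..0: t=0:+1/24 = 1/24; ⇒ 3j(2 1 3; -2 0 2)² = 1/21, sgn -1
B: Δ = 0!·4!·2!/7! = 1/105; Racah Σ t=0..0: t=0:+1/48 = 1/48; ⇒ 3j(2 1 3; 2 1 -3)² = 1/7, sgn +1
I_A²/I_B² = (1/21)/(1/7) = 1/3

1/3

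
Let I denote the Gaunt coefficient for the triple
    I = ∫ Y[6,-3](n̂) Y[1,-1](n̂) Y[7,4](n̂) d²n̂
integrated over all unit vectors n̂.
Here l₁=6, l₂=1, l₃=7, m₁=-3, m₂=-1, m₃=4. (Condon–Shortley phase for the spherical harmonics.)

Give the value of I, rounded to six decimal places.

Rules hold: Σm=0, L=14 even, 5≤7≤7.
N = 13·3·15 = 585
Δ = 0!·12!·2!/15! = 1/1365
Racah Σ t=0..0: t=0:+1/518400 = 1/518400
⇒ 3j(6 1 7; 0 0 0)² = 7/195, sgn -1
Racah Σ t=0..0: t=0:+1/4354560 = 1/4354560
⇒ 3j(6 1 7; -3 -1 4)² = 11/273, sgn -1
4πI² = N·(3j₀)²·(3jₘ)² = 11/13
I = +1·√(0.846154/4π) = 0.25948947

0.259489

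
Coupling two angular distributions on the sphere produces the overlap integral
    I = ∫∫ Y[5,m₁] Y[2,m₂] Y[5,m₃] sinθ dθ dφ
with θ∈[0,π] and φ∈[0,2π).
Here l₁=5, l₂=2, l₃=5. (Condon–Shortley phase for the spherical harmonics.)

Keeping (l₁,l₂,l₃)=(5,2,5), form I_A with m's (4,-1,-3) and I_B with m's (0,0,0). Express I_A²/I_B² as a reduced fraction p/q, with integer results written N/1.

Shared (l₁,l₂,l₃)=(5,2,5): N and (l;000)² cancel in I_A²/I_B².
A: Δ = 2!·8!·2!/13! = 1/38610; Racah Σ t=0..1: t=0:+1/10080 t=1:−1/80640 = 1/11520; ⇒ 3j(5 2 5; 4 -1 -3)² = 49/1430, sgn +1
B: Δ = 2!·8!·2!/13! = 1/38610; Racah Σ t=0..2: t=0:+1/2880 t=1:−1/576 t=2:+1/2880 = -1/960; ⇒ 3j(5 2 5; 0 0 0)² = 10/429, sgn +1
I_A²/I_B² = (49/1430)/(10/429) = 147/100

147/100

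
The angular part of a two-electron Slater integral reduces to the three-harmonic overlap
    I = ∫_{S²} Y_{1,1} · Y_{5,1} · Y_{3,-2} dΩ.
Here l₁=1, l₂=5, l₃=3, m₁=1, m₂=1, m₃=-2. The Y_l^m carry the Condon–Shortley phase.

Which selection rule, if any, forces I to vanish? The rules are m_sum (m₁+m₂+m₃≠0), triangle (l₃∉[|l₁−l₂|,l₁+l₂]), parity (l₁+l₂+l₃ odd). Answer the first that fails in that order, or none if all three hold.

azimuthal sum: 1 + 1 − 2 = 0  ✓
4 ≤ 3 ≤ 6 (triangle on l)  ✗
L = 1 + 5 + 3 = 9 (odd)

triangle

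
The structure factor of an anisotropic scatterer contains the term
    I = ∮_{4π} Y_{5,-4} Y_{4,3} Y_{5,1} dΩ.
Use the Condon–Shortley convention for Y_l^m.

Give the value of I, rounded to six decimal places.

Checks pass: Σm=0; 14 even; l₃=5∈[1,9].
(2·5+1)(2·4+1)(2·5+1) = 1089
Δ: 4! 6! 4! / 15! → 1/3153150
sum: t=0:+1/69120 t=1:−1/1728 t=2:+1/576 t=3:−1/1728 t=4:+1/69120 = 7/11520
3j²(5 4 5; 0 0 0) = Δ·Π!·Σ² = 2/143  (sign -1)
sum: t=3:−1/103680 t=4:+1/17280 = 1/20736
3j²(5 4 5; -4 3 1) = Δ·Π!·Σ² = 10/429  (sign +1)
combine: 4πI² = 1089·2/143·10/429 = 60/169
take √, sign -1: I = -0.16808437

-0.168084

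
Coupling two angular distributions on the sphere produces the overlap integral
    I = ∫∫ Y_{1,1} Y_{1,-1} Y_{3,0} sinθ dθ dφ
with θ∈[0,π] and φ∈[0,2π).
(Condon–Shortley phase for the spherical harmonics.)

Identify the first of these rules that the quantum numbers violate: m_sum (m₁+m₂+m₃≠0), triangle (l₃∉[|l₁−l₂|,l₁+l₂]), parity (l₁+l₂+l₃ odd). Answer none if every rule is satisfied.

triangle

m₁+m₂+m₃ = 1 − 1 + 0 = 0  ✓
triangle: |1−1|=0 ≤ l₃=3 ≤ 1+1=2  ✗
parity: l₁+l₂+l₃ = 5 is odd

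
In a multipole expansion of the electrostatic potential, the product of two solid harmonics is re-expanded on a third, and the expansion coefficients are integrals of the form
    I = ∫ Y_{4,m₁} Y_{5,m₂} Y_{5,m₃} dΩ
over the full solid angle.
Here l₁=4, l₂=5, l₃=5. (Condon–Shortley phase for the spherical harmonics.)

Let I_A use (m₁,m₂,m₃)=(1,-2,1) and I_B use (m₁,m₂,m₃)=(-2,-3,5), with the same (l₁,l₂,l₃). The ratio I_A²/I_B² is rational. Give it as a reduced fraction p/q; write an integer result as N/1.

35/72

Shared (l₁,l₂,l₃)=(4,5,5): N and (l;000)² cancel in I_A²/I_B².
A: Δ = 4!·4!·6!/15! = 1/3153150; Racah Σ t=0..3: t=0:+1/5184 t=1:−1/1152 t=2:+1/2880 t=3:−1/103680 = -7/20736; ⇒ 3j(4 5 5; 1 -2 1)² = 35/2574, sgn -1
B: Δ = 4!·4!·6!/15! = 1/3153150; Racah Σ t=2..2: t=2:+1/69120 = 1/69120; ⇒ 3j(4 5 5; -2 -3 5)² = 4/143, sgn +1
I_A²/I_B² = (35/2574)/(4/143) = 35/72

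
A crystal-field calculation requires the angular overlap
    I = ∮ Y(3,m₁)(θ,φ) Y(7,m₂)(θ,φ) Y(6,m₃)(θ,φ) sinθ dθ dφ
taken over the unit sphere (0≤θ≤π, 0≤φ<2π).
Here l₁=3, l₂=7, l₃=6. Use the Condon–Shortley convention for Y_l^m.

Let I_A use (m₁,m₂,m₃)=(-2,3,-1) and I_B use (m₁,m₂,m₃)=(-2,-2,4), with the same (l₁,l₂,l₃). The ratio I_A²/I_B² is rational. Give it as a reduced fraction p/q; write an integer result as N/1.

3/128

l's match ⇒ only the (l;m) 3-j factors differ between A and B.
A: triangle coeff Δ(3,7,6) = 1/2042040; Σ_t [3,4]: t=3:−1/362880 t=4:+1/414720 = -1/2903040; (3j)²=25/68068 [(3 7 6; -2 3 -1)], sign=+1
B: triangle coeff Δ(3,7,6) = 1/2042040; Σ_t [3,4]: t=3:−1/967680 t=4:+1/8709120 = -1/1088640; (3j)²=800/51051 [(3 7 6; -2 -2 4)], sign=-1
I_A²/I_B² = (25/68068)/(800/51051) = 3/128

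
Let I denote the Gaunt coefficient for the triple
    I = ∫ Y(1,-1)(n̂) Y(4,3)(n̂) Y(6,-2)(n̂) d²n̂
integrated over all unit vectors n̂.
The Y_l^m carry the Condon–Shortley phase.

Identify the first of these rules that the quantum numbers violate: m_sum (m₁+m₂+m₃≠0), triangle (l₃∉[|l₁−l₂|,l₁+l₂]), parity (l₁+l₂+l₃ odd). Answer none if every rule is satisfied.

m₁+m₂+m₃ = -1 + 3 − 2 = 0  ✓
triangle: |1−4|=3 ≤ l₃=6 ≤ 1+4=5  ✗
parity: l₁+l₂+l₃ = 11 is odd

triangle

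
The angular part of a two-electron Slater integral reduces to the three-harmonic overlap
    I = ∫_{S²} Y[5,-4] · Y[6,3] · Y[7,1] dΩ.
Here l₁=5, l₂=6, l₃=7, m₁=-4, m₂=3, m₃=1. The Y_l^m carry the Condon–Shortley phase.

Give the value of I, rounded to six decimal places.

Checks pass: Σm=0; 18 even; l₃=7∈[1,11].
(2·5+1)(2·6+1)(2·7+1) = 2145
Δ: 4! 6! 8! / 19! → 1/174594420
sum: t=0:+1/4147200 t=1:−1/207360 t=2:+1/82944 t=3:−1/207360 t=4:+1/4147200 = 1/345600
3j²(5 6 7; 0 0 0) = Δ·Π!·Σ² = 420/46189  (sign -1)
sum: t=3:−1/6220800 t=4:+1/2073600 = 1/3110400
3j²(5 6 7; -4 3 1) = Δ·Π!·Σ² = 3136/230945  (sign +1)
combine: 4πI² = 2145·420/46189·3136/230945 = 3951360/14919047
take √, sign -1: I = -0.14517700

-0.145177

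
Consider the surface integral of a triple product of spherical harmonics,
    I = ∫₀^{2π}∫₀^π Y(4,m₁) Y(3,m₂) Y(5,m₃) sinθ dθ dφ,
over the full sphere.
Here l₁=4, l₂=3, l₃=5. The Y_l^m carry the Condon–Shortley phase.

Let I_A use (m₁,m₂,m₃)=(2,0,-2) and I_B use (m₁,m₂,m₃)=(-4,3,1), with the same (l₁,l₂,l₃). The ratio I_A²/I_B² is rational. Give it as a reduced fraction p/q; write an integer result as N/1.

1/5

l's match ⇒ only the (l;m) 3-j factors differ between A and B.
A: triangle coeff Δ(4,3,5) = 1/180180; Σ_t [0,2]: t=0:+1/576 t=1:−1/480 t=2:+1/8640 = -1/4320; (3j)²=1/2145 [(4 3 5; 2 0 -2)], sign=+1
B: triangle coeff Δ(4,3,5) = 1/180180; Σ_t [2,2]: t=2:+1/34560 = 1/34560; (3j)²=1/429 [(4 3 5; -4 3 1)], sign=+1
I_A²/I_B² = (1/2145)/(1/429) = 1/5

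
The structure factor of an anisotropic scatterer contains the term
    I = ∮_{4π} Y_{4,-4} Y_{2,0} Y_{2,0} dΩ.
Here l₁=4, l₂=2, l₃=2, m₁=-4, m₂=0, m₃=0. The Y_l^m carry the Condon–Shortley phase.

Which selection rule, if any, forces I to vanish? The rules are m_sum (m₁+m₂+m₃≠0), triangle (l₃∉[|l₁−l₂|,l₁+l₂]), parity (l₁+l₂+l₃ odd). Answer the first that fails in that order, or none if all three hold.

azimuthal sum: -4 + 0 + 0 = -4  ✗
2 ≤ 2 ≤ 6 (triangle on l)
L = 4 + 2 + 2 = 8 (even)

m_sum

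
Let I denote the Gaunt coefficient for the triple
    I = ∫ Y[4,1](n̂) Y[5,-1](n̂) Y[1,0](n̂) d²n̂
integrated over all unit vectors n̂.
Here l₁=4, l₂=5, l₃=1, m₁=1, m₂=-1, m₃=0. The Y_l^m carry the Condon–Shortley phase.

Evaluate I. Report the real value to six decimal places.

m-sum 0 ✓  L=10 even ✓  1≤1≤9 ✓
Π(2lᵢ+1) = 9×11×3 = 297
triangle coeff Δ(4,5,1) = 1/495
Σ_t [4,4]: t=4:+1/576 = 1/576
(3j)²=5/99 [(4 5 1; 0 0 0)], sign=-1
Σ_t [3,3]: t=3:−1/720 = -1/720
(3j)²=8/165 [(4 5 1; 1 -1 0)], sign=+1
⇒ 4πI² = 8/11
I = (-1)√(8/11/(4π)) = -0.24057125

-0.240571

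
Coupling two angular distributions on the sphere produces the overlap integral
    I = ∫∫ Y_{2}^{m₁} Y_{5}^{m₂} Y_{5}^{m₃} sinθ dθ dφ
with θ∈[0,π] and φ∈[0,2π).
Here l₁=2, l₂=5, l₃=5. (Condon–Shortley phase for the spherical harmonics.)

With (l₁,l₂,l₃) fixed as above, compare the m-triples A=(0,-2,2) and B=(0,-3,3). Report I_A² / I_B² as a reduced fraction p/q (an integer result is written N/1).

Shared (l₁,l₂,l₃)=(2,5,5): N and (l;000)² cancel in I_A²/I_B².
A: Δ = 2!·2!·8!/13! = 1/38610; Racah Σ t=0..2: t=0:+1/2880 t=1:−1/1440 t=2:+1/20160 = -1/3360; ⇒ 3j(2 5 5; 0 -2 2)² = 6/715, sgn +1
B: Δ = 2!·2!·8!/13! = 1/38610; Racah Σ t=0..2: t=0:+1/5760 t=1:−1/5040 t=2:+1/161280 = -1/53760; ⇒ 3j(2 5 5; 0 -3 3)² = 1/4290, sgn -1
I_A²/I_B² = (6/715)/(1/4290) = 36/1

36/1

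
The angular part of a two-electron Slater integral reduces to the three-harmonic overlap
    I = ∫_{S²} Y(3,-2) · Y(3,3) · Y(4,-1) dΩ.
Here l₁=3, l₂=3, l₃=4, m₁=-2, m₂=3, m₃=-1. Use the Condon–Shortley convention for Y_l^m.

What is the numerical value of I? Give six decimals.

Rules hold: Σm=0, L=10 even, 0≤4≤6.
N = 7·7·9 = 441
Δ = 2!·4!·4!/11! = 1/34650
Racah Σ t=0..2: t=0:+1/72 t=1:−1/16 t=2:+1/72 = -5/144
⇒ 3j(3 3 4; 0 0 0)² = 2/77, sgn -1
Racah Σ t=2..2: t=2:+1/288 = 1/288
⇒ 3j(3 3 4; -2 3 -1)² = 5/231, sgn -1
4πI² = N·(3j₀)²·(3jₘ)² = 30/121
I = +1·√(0.247934/4π) = 0.14046335

0.140463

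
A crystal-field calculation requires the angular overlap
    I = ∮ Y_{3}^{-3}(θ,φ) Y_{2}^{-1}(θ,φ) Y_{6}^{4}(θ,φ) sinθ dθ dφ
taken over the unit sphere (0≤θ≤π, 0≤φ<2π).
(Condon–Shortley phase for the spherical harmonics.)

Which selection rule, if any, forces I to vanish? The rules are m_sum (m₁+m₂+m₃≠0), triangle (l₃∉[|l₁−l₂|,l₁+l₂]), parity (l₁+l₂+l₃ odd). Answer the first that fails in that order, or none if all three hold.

triangle

m₁+m₂+m₃ = -3 − 1 + 4 = 0  ✓
triangle: |3−2|=1 ≤ l₃=6 ≤ 3+2=5  ✗
parity: l₁+l₂+l₃ = 11 is odd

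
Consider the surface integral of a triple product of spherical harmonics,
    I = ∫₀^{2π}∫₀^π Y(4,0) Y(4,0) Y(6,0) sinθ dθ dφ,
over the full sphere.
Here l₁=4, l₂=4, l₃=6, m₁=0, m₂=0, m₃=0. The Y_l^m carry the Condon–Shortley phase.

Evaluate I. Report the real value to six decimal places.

Rules hold: Σm=0, L=14 even, 0≤6≤8.
N = 9·9·13 = 1053
Δ = 2!·6!·6!/15! = 1/1261260
Racah Σ t=0..2: t=0:+1/4608 t=1:−1/1296 t=2:+1/4608 = -7/20736
⇒ 3j(4 4 6; 0 0 0)² = 20/1287, sgn -1
(m-triple is (0,0,0) — same symbol as above.)
4πI² = N·(3j₀)²·(3jₘ)² = 400/1573
I = +1·√(0.254291/4π) = 0.14225276

0.142253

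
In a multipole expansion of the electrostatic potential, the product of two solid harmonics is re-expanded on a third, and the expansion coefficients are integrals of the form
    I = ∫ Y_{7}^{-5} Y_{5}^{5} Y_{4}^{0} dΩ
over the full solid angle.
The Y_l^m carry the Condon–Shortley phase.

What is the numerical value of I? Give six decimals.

0.181642

Rules hold: Σm=0, L=16 even, 2≤4≤12.
N = 15·11·9 = 1485
Δ = 8!·6!·2!/17! = 1/6126120
Racah Σ t=3..5: t=3:−1/69120 t=4:+1/20736 t=5:−1/69120 = 1/51840
⇒ 3j(7 5 4; 0 0 0)² = 280/21879, sgn +1
Racah Σ t=8..8: t=8:+1/3870720 = 1/3870720
⇒ 3j(7 5 4; -5 5 0)² = 135/6188, sgn +1
4πI² = N·(3j₀)²·(3jₘ)² = 20250/48841
I = +1·√(0.414611/4π) = 0.18164160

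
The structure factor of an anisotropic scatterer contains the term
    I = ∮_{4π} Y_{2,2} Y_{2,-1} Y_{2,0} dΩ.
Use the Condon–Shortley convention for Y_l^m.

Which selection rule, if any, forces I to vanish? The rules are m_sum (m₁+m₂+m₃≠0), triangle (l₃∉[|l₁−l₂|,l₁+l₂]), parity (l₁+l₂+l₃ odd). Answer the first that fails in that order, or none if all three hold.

azimuthal sum: 2 − 1 + 0 = 1  ✗
0 ≤ 2 ≤ 4 (triangle on l)
L = 2 + 2 + 2 = 6 (even)

m_sum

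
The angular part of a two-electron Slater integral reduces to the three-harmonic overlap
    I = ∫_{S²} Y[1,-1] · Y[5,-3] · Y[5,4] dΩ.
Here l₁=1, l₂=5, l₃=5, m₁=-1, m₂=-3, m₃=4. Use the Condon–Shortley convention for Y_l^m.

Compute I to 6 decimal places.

0.000000

L=11 odd ⇒ parity kills the (l;000) factor ⇒ I = 0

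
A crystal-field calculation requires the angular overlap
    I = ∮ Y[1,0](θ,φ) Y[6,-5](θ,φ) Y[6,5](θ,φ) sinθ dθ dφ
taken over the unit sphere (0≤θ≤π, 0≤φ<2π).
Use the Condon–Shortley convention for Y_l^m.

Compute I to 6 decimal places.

Σlᵢ=13 odd — θ-integrand is odd under cosθ→−cosθ; I=0

0.000000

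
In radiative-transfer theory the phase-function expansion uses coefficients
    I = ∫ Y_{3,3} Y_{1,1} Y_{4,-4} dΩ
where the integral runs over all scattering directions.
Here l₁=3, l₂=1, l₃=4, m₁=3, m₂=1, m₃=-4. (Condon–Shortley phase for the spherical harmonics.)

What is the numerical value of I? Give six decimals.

0.325735

m-sum 0 ✓  L=8 even ✓  2≤4≤4 ✓
Π(2lᵢ+1) = 7×3×9 = 189
triangle coeff Δ(3,1,4) = 1/252
Σ_t [0,0]: t=0:+1/36 = 1/36
(3j)²=4/63 [(3 1 4; 0 0 0)], sign=+1
Σ_t [0,0]: t=0:+1/1440 = 1/1440
(3j)²=1/9 [(3 1 4; 3 1 -4)], sign=+1
⇒ 4πI² = 4/3
I = (+1)√(4/3/(4π)) = 0.32573501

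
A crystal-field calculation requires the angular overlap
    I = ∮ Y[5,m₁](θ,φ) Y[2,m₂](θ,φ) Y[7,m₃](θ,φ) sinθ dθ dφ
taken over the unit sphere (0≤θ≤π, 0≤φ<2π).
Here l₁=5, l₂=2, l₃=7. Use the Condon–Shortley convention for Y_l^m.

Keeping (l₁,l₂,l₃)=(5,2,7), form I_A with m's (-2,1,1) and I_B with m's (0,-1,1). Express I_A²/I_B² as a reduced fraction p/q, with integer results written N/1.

10/21

l's match ⇒ only the (l;m) 3-j factors differ between A and B.
A: triangle coeff Δ(5,2,7) = 1/15015; Σ_t [0,0]: t=0:+1/181440 = 1/181440; (3j)²=32/3003 [(5 2 7; -2 1 1)], sign=+1
B: triangle coeff Δ(5,2,7) = 1/15015; Σ_t [0,0]: t=0:+1/86400 = 1/86400; (3j)²=16/715 [(5 2 7; 0 -1 1)], sign=+1
I_A²/I_B² = (32/3003)/(16/715) = 10/21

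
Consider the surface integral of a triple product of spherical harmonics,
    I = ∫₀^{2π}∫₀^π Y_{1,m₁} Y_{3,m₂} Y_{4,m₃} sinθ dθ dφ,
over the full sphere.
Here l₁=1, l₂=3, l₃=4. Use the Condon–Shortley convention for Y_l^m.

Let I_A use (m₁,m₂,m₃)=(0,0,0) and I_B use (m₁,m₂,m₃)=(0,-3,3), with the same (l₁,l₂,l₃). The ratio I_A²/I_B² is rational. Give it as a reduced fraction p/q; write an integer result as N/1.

l's match ⇒ only the (l;m) 3-j factors differ between A and B.
A: triangle coeff Δ(1,3,4) = 1/252; Σ_t [0,0]: t=0:+1/36 = 1/36; (3j)²=4/63 [(1 3 4; 0 0 0)], sign=+1
B: triangle coeff Δ(1,3,4) = 1/252; Σ_t [0,0]: t=0:+1/720 = 1/720; (3j)²=1/36 [(1 3 4; 0 -3 3)], sign=-1
I_A²/I_B² = (4/63)/(1/36) = 16/7

16/7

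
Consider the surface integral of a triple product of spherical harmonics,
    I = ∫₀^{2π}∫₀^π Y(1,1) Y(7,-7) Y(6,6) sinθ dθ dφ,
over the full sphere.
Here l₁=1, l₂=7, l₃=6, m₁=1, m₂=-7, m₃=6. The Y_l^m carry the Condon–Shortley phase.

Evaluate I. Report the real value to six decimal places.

-0.333779

Rules hold: Σm=0, L=14 even, 6≤6≤8.
N = 3·15·13 = 585
Δ = 2!·0!·12!/15! = 1/1365
Racah Σ t=1..1: t=1:−1/518400 = -1/518400
⇒ 3j(1 7 6; 0 0 0)² = 7/195, sgn -1
Racah Σ t=0..0: t=0:+1/958003200 = 1/958003200
⇒ 3j(1 7 6; 1 -7 6)² = 1/15, sgn +1
4πI² = N·(3j₀)²·(3jₘ)² = 7/5
I = -1·√(1.4/4π) = -0.33377906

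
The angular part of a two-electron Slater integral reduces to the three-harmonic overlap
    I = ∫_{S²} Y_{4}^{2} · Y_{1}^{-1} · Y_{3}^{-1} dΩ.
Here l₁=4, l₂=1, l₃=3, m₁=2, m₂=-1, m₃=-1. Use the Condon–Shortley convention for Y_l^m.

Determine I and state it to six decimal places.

0.238414

Rules hold: Σm=0, L=8 even, 3≤3≤5.
N = 9·3·7 = 189
Δ = 2!·6!·0!/9! = 1/252
Racah Σ t=1..1: t=1:−1/36 = -1/36
⇒ 3j(4 1 3; 0 0 0)² = 4/63, sgn +1
Racah Σ t=0..0: t=0:+1/96 = 1/96
⇒ 3j(4 1 3; 2 -1 -1)² = 5/84, sgn +1
4πI² = N·(3j₀)²·(3jₘ)² = 5/7
I = +1·√(0.714286/4π) = 0.23841361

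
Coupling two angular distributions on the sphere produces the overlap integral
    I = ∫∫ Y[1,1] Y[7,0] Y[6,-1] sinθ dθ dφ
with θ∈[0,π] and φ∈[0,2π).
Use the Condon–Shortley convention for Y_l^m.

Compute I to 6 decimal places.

0.160342

m-sum 0 ✓  L=14 even ✓  6≤6≤8 ✓
Π(2lᵢ+1) = 3×15×13 = 585
triangle coeff Δ(1,7,6) = 1/1365
Σ_t [1,1]: t=1:−1/518400 = -1/518400
(3j)²=7/195 [(1 7 6; 0 0 0)], sign=-1
Σ_t [0,0]: t=0:+1/1209600 = 1/1209600
(3j)²=1/65 [(1 7 6; 1 0 -1)], sign=-1
⇒ 4πI² = 21/65
I = (+1)√(21/65/(4π)) = 0.16034227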